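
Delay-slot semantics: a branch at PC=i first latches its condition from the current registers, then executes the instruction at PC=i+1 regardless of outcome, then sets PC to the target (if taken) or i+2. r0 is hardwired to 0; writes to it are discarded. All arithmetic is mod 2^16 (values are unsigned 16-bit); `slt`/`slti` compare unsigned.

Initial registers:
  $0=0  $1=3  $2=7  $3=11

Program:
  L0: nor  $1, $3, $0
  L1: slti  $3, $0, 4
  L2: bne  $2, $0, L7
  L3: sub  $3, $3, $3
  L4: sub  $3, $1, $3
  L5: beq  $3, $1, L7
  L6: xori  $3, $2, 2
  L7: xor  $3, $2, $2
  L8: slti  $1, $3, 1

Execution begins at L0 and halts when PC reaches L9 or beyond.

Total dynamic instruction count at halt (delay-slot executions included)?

6

PC=0  nor  $1, $3, $0        | $0=0 $1=65524 $2=7 $3=11
PC=1  slti  $3, $0, 4        | $0=0 $1=65524 $2=7 $3=1
PC=2  bne  $2, $0, L7        | $0=0 $1=65524 $2=7 $3=1  [TAKEN]
PC=3  sub  $3, $3, $3        | $0=0 $1=65524 $2=7 $3=0
PC=7  xor  $3, $2, $2        | $0=0 $1=65524 $2=7 $3=0
PC=8  slti  $1, $3, 1        | $0=0 $1=1 $2=7 $3=0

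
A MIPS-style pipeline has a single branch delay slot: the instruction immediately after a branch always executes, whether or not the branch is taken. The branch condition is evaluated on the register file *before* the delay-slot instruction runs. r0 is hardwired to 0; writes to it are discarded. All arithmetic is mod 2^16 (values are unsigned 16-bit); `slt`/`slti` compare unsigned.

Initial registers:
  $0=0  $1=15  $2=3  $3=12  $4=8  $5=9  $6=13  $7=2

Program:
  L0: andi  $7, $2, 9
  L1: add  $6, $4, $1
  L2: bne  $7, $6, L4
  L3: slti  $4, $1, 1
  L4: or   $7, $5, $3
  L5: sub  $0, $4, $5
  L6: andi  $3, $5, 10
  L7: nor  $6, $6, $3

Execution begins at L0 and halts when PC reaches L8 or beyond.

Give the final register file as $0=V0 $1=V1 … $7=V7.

$0=0 $1=15 $2=3 $3=8 $4=0 $5=9 $6=65504 $7=13

PC=0  andi  $7, $2, 9        | $0=0 $1=15 $2=3 $3=12 $4=8 $5=9 $6=13 $7=1
PC=1  add  $6, $4, $1        | $0=0 $1=15 $2=3 $3=12 $4=8 $5=9 $6=23 $7=1
PC=2  bne  $7, $6, L4        | $0=0 $1=15 $2=3 $3=12 $4=8 $5=9 $6=23 $7=1  [TAKEN]
PC=3  slti  $4, $1, 1        | $0=0 $1=15 $2=3 $3=12 $4=0 $5=9 $6=23 $7=1
PC=4  or   $7, $5, $3        | $0=0 $1=15 $2=3 $3=12 $4=0 $5=9 $6=23 $7=13
PC=5  sub  $0, $4, $5        | $0=0 $1=15 $2=3 $3=12 $4=0 $5=9 $6=23 $7=13
PC=6  andi  $3, $5, 10       | $0=0 $1=15 $2=3 $3=8 $4=0 $5=9 $6=23 $7=13
PC=7  nor  $6, $6, $3        | $0=0 $1=15 $2=3 $3=8 $4=0 $5=9 $6=65504 $7=13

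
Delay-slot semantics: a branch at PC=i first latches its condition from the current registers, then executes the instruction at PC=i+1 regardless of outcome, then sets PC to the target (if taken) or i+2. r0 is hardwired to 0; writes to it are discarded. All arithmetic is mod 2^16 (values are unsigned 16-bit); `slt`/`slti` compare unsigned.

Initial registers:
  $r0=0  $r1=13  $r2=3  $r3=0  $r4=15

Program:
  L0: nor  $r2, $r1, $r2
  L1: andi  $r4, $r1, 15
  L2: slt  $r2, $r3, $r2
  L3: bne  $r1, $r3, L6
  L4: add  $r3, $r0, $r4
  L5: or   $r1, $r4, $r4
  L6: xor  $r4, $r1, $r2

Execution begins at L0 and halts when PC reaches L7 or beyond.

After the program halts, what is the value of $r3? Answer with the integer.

13

PC=0  nor  $r2, $r1, $r2     | $r0=0 $r1=13 $r2=65520 $r3=0 $r4=15
PC=1  andi  $r4, $r1, 15     | $r0=0 $r1=13 $r2=65520 $r3=0 $r4=13
PC=2  slt  $r2, $r3, $r2     | $r0=0 $r1=13 $r2=1 $r3=0 $r4=13
PC=3  bne  $r1, $r3, L6      | $r0=0 $r1=13 $r2=1 $r3=0 $r4=13  [TAKEN]
PC=4  add  $r3, $r0, $r4     | $r0=0 $r1=13 $r2=1 $r3=13 $r4=13
PC=6  xor  $r4, $r1, $r2     | $r0=0 $r1=13 $r2=1 $r3=13 $r4=12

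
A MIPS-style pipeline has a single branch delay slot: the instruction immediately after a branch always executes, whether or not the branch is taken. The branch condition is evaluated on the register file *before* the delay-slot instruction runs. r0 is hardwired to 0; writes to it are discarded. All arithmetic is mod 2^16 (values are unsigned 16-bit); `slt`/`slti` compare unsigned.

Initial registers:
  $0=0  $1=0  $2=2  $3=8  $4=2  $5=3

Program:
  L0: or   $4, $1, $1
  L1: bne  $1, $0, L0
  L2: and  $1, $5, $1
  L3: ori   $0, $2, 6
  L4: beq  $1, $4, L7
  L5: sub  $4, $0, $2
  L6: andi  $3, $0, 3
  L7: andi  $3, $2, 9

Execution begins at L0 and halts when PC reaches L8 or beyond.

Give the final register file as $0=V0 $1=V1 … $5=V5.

#0 or   $4, $1, $1 ; 0/0/2/8/0/3
#1 bne  $1, $0, L0 ; 0/0/2/8/0/3 ; →fallthru
#2 and  $1, $5, $1 ; 0/0/2/8/0/3
#3 ori   $0, $2, 6 ; 0/0/2/8/0/3
#4 beq  $1, $4, L7 ; 0/0/2/8/0/3 ; →target
#5 sub  $4, $0, $2 ; 0/0/2/8/65534/3
#7 andi  $3, $2, 9 ; 0/0/2/0/65534/3

$0=0 $1=0 $2=2 $3=0 $4=65534 $5=3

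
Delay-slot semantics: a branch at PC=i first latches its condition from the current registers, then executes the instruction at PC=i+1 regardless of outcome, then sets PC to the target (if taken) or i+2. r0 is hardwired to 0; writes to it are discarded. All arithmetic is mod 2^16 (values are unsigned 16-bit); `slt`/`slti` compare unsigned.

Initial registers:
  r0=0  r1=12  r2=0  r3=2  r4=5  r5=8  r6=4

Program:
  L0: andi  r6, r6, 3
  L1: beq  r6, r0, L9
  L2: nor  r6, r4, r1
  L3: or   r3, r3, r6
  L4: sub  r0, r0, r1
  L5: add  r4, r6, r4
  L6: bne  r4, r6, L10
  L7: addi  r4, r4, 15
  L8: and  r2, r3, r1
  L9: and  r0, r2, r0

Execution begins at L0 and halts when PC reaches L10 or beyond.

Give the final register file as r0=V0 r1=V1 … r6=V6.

[0] andi  r6, r6, 3  →  {r0:0, r1:12, r2:0, r3:2, r4:5, r5:8, r6:0}
[1] beq  r6, r0, L9  →  {r0:0, r1:12, r2:0, r3:2, r4:5, r5:8, r6:0}  ⟨branch taken⟩
[2] nor  r6, r4, r1  →  {r0:0, r1:12, r2:0, r3:2, r4:5, r5:8, r6:65522}
[9] and  r0, r2, r0  →  {r0:0, r1:12, r2:0, r3:2, r4:5, r5:8, r6:65522}

r0=0 r1=12 r2=0 r3=2 r4=5 r5=8 r6=65522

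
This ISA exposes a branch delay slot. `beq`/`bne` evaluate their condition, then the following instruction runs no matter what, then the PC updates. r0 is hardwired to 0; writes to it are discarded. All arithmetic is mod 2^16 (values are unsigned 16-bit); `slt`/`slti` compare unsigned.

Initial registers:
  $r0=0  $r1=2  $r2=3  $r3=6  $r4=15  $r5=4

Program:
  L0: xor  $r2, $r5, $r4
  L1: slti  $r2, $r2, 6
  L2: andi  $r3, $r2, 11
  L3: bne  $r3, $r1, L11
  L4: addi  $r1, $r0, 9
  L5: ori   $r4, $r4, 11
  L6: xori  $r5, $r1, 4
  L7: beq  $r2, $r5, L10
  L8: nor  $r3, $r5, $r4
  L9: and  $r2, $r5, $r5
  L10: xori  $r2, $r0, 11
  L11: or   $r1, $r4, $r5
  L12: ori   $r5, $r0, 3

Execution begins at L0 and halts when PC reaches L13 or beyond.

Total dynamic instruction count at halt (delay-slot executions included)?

7

  step pc=0: xor  $r2, $r5, $r4  regs=(0,2,11,6,15,4)
  step pc=1: slti  $r2, $r2, 6  regs=(0,2,0,6,15,4)
  step pc=2: andi  $r3, $r2, 11  regs=(0,2,0,0,15,4)
  step pc=3: bne  $r3, $r1, L11  cond=T  regs=(0,2,0,0,15,4)
  step pc=4: addi  $r1, $r0, 9  regs=(0,9,0,0,15,4)
  step pc=11: or   $r1, $r4, $r5  regs=(0,15,0,0,15,4)
  step pc=12: ori   $r5, $r0, 3  regs=(0,15,0,0,15,3)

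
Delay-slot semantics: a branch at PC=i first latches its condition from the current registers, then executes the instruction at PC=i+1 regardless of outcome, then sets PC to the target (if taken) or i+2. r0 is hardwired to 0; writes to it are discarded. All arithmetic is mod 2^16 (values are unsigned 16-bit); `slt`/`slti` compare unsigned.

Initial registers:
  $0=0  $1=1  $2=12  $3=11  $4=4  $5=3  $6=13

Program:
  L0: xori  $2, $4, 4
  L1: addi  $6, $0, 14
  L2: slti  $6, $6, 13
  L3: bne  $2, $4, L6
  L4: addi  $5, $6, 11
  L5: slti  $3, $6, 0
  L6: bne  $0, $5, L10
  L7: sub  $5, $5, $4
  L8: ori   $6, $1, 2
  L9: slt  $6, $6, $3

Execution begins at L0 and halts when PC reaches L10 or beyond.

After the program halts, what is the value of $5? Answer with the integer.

PC=0  xori  $2, $4, 4        | $0=0 $1=1 $2=0 $3=11 $4=4 $5=3 $6=13
PC=1  addi  $6, $0, 14       | $0=0 $1=1 $2=0 $3=11 $4=4 $5=3 $6=14
PC=2  slti  $6, $6, 13       | $0=0 $1=1 $2=0 $3=11 $4=4 $5=3 $6=0
PC=3  bne  $2, $4, L6        | $0=0 $1=1 $2=0 $3=11 $4=4 $5=3 $6=0  [TAKEN]
PC=4  addi  $5, $6, 11       | $0=0 $1=1 $2=0 $3=11 $4=4 $5=11 $6=0
PC=6  bne  $0, $5, L10       | $0=0 $1=1 $2=0 $3=11 $4=4 $5=11 $6=0  [TAKEN]
PC=7  sub  $5, $5, $4        | $0=0 $1=1 $2=0 $3=11 $4=4 $5=7 $6=0

7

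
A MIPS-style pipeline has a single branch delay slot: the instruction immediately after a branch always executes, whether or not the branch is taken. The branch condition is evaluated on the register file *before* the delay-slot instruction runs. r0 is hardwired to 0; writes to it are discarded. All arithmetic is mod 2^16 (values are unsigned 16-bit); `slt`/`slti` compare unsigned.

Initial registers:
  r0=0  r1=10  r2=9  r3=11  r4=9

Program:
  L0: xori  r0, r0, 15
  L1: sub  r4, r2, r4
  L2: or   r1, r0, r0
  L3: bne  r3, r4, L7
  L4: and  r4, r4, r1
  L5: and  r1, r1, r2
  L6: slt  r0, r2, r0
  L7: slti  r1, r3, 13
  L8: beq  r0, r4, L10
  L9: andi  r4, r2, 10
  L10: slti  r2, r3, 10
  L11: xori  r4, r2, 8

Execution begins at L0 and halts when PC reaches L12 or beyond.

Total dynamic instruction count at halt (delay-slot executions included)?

[0] xori  r0, r0, 15  →  {r0:0, r1:10, r2:9, r3:11, r4:9}
[1] sub  r4, r2, r4  →  {r0:0, r1:10, r2:9, r3:11, r4:0}
[2] or   r1, r0, r0  →  {r0:0, r1:0, r2:9, r3:11, r4:0}
[3] bne  r3, r4, L7  →  {r0:0, r1:0, r2:9, r3:11, r4:0}  ⟨branch taken⟩
[4] and  r4, r4, r1  →  {r0:0, r1:0, r2:9, r3:11, r4:0}
[7] slti  r1, r3, 13  →  {r0:0, r1:1, r2:9, r3:11, r4:0}
[8] beq  r0, r4, L10  →  {r0:0, r1:1, r2:9, r3:11, r4:0}  ⟨branch taken⟩
[9] andi  r4, r2, 10  →  {r0:0, r1:1, r2:9, r3:11, r4:8}
[10] slti  r2, r3, 10  →  {r0:0, r1:1, r2:0, r3:11, r4:8}
[11] xori  r4, r2, 8  →  {r0:0, r1:1, r2:0, r3:11, r4:8}

10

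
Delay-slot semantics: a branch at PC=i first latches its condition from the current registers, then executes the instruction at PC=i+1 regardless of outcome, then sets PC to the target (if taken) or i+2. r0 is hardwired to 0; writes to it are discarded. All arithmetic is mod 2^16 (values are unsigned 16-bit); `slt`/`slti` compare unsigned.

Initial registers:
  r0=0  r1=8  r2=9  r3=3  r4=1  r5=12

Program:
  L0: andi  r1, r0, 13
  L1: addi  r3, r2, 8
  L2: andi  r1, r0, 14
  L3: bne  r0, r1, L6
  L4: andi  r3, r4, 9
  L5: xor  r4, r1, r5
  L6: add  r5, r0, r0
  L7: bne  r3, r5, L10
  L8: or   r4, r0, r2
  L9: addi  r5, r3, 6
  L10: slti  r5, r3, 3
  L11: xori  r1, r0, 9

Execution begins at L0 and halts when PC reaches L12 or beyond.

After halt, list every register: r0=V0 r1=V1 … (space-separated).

r0=0 r1=9 r2=9 r3=1 r4=9 r5=1

  step pc=0: andi  r1, r0, 13  regs=(0,0,9,3,1,12)
  step pc=1: addi  r3, r2, 8  regs=(0,0,9,17,1,12)
  step pc=2: andi  r1, r0, 14  regs=(0,0,9,17,1,12)
  step pc=3: bne  r0, r1, L6  cond=F  regs=(0,0,9,17,1,12)
  step pc=4: andi  r3, r4, 9  regs=(0,0,9,1,1,12)
  step pc=5: xor  r4, r1, r5  regs=(0,0,9,1,12,12)
  step pc=6: add  r5, r0, r0  regs=(0,0,9,1,12,0)
  step pc=7: bne  r3, r5, L10  cond=T  regs=(0,0,9,1,12,0)
  step pc=8: or   r4, r0, r2  regs=(0,0,9,1,9,0)
  step pc=10: slti  r5, r3, 3  regs=(0,0,9,1,9,1)
  step pc=11: xori  r1, r0, 9  regs=(0,9,9,1,9,1)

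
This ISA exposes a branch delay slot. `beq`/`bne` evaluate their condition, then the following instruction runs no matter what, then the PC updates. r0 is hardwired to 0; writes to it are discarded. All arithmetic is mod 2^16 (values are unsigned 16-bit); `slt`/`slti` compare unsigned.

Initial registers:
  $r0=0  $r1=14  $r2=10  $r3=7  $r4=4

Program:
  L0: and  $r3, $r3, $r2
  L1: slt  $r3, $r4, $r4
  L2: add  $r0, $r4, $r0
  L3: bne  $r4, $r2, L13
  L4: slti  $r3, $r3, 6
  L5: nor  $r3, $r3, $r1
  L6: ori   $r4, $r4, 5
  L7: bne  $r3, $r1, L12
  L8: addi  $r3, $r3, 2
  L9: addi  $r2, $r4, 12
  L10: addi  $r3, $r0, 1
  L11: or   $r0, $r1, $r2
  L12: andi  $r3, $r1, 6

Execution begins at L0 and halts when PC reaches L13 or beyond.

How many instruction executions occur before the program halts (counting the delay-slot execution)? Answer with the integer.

5

[0] and  $r3, $r3, $r2  →  {$r0:0, $r1:14, $r2:10, $r3:2, $r4:4}
[1] slt  $r3, $r4, $r4  →  {$r0:0, $r1:14, $r2:10, $r3:0, $r4:4}
[2] add  $r0, $r4, $r0  →  {$r0:0, $r1:14, $r2:10, $r3:0, $r4:4}
[3] bne  $r4, $r2, L13  →  {$r0:0, $r1:14, $r2:10, $r3:0, $r4:4}  ⟨branch taken⟩
[4] slti  $r3, $r3, 6  →  {$r0:0, $r1:14, $r2:10, $r3:1, $r4:4}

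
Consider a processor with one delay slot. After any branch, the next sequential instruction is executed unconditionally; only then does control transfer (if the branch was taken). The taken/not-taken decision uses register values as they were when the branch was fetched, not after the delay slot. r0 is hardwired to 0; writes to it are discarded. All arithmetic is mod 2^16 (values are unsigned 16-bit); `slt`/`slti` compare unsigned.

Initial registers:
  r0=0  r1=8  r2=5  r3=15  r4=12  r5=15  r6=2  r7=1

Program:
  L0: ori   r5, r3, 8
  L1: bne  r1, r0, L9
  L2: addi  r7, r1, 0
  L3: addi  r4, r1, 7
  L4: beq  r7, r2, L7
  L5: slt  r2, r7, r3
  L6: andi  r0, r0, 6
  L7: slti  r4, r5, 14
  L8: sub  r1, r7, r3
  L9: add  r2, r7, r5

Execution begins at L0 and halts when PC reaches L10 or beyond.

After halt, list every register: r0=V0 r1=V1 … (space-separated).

[0] ori   r5, r3, 8  →  {r0:0, r1:8, r2:5, r3:15, r4:12, r5:15, r6:2, r7:1}
[1] bne  r1, r0, L9  →  {r0:0, r1:8, r2:5, r3:15, r4:12, r5:15, r6:2, r7:1}  ⟨branch taken⟩
[2] addi  r7, r1, 0  →  {r0:0, r1:8, r2:5, r3:15, r4:12, r5:15, r6:2, r7:8}
[9] add  r2, r7, r5  →  {r0:0, r1:8, r2:23, r3:15, r4:12, r5:15, r6:2, r7:8}

r0=0 r1=8 r2=23 r3=15 r4=12 r5=15 r6=2 r7=8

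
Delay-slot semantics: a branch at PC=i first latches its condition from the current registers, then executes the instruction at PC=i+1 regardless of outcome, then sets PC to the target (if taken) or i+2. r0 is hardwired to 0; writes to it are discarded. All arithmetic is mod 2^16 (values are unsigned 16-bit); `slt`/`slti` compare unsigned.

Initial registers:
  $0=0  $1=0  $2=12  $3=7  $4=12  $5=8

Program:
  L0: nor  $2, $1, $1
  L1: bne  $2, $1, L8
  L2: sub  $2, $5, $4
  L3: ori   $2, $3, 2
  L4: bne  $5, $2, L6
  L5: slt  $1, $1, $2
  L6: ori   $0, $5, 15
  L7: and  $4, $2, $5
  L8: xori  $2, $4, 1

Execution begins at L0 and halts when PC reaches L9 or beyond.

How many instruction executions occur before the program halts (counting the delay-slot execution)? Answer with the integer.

4

  step pc=0: nor  $2, $1, $1  regs=(0,0,65535,7,12,8)
  step pc=1: bne  $2, $1, L8  cond=T  regs=(0,0,65535,7,12,8)
  step pc=2: sub  $2, $5, $4  regs=(0,0,65532,7,12,8)
  step pc=8: xori  $2, $4, 1  regs=(0,0,13,7,12,8)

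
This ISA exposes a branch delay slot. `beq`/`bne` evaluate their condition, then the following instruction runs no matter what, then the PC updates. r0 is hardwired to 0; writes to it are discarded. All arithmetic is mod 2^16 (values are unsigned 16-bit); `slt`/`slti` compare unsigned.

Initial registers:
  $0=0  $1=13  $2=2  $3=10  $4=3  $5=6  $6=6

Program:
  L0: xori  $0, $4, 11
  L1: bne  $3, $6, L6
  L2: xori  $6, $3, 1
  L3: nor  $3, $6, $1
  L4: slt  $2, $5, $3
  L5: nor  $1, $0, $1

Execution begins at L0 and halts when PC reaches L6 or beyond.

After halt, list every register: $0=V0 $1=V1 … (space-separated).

[0] xori  $0, $4, 11  →  {$0:0, $1:13, $2:2, $3:10, $4:3, $5:6, $6:6}
[1] bne  $3, $6, L6  →  {$0:0, $1:13, $2:2, $3:10, $4:3, $5:6, $6:6}  ⟨branch taken⟩
[2] xori  $6, $3, 1  →  {$0:0, $1:13, $2:2, $3:10, $4:3, $5:6, $6:11}

$0=0 $1=13 $2=2 $3=10 $4=3 $5=6 $6=11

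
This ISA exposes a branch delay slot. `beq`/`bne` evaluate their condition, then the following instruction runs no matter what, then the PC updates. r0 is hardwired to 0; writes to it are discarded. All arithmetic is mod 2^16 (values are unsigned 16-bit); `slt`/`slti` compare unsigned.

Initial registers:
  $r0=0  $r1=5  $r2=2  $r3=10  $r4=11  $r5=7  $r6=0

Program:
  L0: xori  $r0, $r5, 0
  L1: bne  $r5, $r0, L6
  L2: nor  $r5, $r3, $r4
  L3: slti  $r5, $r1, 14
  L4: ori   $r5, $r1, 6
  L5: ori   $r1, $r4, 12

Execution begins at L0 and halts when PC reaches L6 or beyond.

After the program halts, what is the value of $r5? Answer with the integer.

PC=0  xori  $r0, $r5, 0      | $r0=0 $r1=5 $r2=2 $r3=10 $r4=11 $r5=7 $r6=0
PC=1  bne  $r5, $r0, L6      | $r0=0 $r1=5 $r2=2 $r3=10 $r4=11 $r5=7 $r6=0  [TAKEN]
PC=2  nor  $r5, $r3, $r4     | $r0=0 $r1=5 $r2=2 $r3=10 $r4=11 $r5=65524 $r6=0

65524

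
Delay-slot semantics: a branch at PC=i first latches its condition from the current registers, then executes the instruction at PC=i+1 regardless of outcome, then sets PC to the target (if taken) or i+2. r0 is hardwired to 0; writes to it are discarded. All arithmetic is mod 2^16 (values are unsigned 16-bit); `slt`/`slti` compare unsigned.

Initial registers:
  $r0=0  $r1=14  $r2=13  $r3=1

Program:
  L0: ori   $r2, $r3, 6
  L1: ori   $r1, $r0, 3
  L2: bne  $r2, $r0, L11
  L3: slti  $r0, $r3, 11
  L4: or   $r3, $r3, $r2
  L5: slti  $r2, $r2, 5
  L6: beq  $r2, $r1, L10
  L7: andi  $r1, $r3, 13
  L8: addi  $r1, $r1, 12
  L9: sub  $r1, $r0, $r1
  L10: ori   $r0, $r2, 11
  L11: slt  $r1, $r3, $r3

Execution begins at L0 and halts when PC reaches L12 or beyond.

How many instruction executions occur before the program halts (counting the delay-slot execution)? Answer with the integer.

PC=0  ori   $r2, $r3, 6      | $r0=0 $r1=14 $r2=7 $r3=1
PC=1  ori   $r1, $r0, 3      | $r0=0 $r1=3 $r2=7 $r3=1
PC=2  bne  $r2, $r0, L11     | $r0=0 $r1=3 $r2=7 $r3=1  [TAKEN]
PC=3  slti  $r0, $r3, 11     | $r0=0 $r1=3 $r2=7 $r3=1
PC=11 slt  $r1, $r3, $r3     | $r0=0 $r1=0 $r2=7 $r3=1

5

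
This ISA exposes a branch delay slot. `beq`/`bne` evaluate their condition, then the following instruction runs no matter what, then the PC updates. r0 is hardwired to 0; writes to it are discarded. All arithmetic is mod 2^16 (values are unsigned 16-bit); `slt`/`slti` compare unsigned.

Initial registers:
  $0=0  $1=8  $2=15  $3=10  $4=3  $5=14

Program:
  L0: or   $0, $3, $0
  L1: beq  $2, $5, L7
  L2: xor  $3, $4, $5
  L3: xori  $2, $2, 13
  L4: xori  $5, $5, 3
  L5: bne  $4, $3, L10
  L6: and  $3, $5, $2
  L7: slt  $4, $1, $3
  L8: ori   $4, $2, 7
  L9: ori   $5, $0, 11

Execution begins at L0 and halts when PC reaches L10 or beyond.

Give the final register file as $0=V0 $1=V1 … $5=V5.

$0=0 $1=8 $2=2 $3=0 $4=3 $5=13

PC=0  or   $0, $3, $0        | $0=0 $1=8 $2=15 $3=10 $4=3 $5=14
PC=1  beq  $2, $5, L7        | $0=0 $1=8 $2=15 $3=10 $4=3 $5=14  [not taken]
PC=2  xor  $3, $4, $5        | $0=0 $1=8 $2=15 $3=13 $4=3 $5=14
PC=3  xori  $2, $2, 13       | $0=0 $1=8 $2=2 $3=13 $4=3 $5=14
PC=4  xori  $5, $5, 3        | $0=0 $1=8 $2=2 $3=13 $4=3 $5=13
PC=5  bne  $4, $3, L10       | $0=0 $1=8 $2=2 $3=13 $4=3 $5=13  [TAKEN]
PC=6  and  $3, $5, $2        | $0=0 $1=8 $2=2 $3=0 $4=3 $5=13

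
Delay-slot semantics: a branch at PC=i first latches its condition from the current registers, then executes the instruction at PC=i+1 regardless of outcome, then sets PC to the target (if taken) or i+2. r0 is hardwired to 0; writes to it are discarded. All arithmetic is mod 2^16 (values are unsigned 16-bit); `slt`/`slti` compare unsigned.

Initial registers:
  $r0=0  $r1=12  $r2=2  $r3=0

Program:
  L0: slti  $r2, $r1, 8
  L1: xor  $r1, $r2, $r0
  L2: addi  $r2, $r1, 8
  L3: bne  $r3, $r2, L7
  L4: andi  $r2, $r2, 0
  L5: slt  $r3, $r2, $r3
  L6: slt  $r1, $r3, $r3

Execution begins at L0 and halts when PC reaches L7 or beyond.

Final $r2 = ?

PC=0  slti  $r2, $r1, 8      | $r0=0 $r1=12 $r2=0 $r3=0
PC=1  xor  $r1, $r2, $r0     | $r0=0 $r1=0 $r2=0 $r3=0
PC=2  addi  $r2, $r1, 8      | $r0=0 $r1=0 $r2=8 $r3=0
PC=3  bne  $r3, $r2, L7      | $r0=0 $r1=0 $r2=8 $r3=0  [TAKEN]
PC=4  andi  $r2, $r2, 0      | $r0=0 $r1=0 $r2=0 $r3=0

0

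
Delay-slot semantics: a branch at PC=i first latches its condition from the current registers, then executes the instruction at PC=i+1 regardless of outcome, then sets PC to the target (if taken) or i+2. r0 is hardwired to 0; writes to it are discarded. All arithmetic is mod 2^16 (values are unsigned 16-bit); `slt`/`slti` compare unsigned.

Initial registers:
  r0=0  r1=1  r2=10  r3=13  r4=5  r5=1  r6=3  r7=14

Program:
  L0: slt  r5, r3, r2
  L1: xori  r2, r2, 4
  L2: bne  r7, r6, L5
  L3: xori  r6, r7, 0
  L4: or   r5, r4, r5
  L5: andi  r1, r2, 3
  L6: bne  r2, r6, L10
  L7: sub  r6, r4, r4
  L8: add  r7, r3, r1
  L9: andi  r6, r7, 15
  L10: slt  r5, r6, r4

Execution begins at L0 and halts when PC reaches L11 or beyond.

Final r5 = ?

  step pc=0: slt  r5, r3, r2  regs=(0,1,10,13,5,0,3,14)
  step pc=1: xori  r2, r2, 4  regs=(0,1,14,13,5,0,3,14)
  step pc=2: bne  r7, r6, L5  cond=T  regs=(0,1,14,13,5,0,3,14)
  step pc=3: xori  r6, r7, 0  regs=(0,1,14,13,5,0,14,14)
  step pc=5: andi  r1, r2, 3  regs=(0,2,14,13,5,0,14,14)
  step pc=6: bne  r2, r6, L10  cond=F  regs=(0,2,14,13,5,0,14,14)
  step pc=7: sub  r6, r4, r4  regs=(0,2,14,13,5,0,0,14)
  step pc=8: add  r7, r3, r1  regs=(0,2,14,13,5,0,0,15)
  step pc=9: andi  r6, r7, 15  regs=(0,2,14,13,5,0,15,15)
  step pc=10: slt  r5, r6, r4  regs=(0,2,14,13,5,0,15,15)

0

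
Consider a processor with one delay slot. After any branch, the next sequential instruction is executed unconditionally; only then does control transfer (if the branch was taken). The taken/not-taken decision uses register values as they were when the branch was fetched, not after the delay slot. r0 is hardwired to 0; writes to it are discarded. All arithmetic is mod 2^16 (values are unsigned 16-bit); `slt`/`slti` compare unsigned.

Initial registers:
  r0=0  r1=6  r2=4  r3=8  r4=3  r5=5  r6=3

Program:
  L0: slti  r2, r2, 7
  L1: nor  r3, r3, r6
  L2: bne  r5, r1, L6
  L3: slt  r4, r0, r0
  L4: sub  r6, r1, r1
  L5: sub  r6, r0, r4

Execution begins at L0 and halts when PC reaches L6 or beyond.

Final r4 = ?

0

  step pc=0: slti  r2, r2, 7  regs=(0,6,1,8,3,5,3)
  step pc=1: nor  r3, r3, r6  regs=(0,6,1,65524,3,5,3)
  step pc=2: bne  r5, r1, L6  cond=T  regs=(0,6,1,65524,3,5,3)
  step pc=3: slt  r4, r0, r0  regs=(0,6,1,65524,0,5,3)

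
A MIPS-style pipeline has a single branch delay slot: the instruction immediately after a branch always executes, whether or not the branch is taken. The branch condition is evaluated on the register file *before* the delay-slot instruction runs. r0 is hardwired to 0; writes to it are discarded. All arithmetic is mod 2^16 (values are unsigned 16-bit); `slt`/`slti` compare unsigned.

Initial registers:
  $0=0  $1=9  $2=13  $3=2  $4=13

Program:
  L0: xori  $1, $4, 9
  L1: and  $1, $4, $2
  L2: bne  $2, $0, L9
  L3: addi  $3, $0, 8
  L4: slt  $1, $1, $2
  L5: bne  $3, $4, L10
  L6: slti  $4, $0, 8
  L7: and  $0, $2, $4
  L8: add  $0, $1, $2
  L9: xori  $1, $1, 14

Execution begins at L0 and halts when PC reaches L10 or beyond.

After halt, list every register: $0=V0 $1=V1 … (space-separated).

$0=0 $1=3 $2=13 $3=8 $4=13

[0] xori  $1, $4, 9  →  {$0:0, $1:4, $2:13, $3:2, $4:13}
[1] and  $1, $4, $2  →  {$0:0, $1:13, $2:13, $3:2, $4:13}
[2] bne  $2, $0, L9  →  {$0:0, $1:13, $2:13, $3:2, $4:13}  ⟨branch taken⟩
[3] addi  $3, $0, 8  →  {$0:0, $1:13, $2:13, $3:8, $4:13}
[9] xori  $1, $1, 14  →  {$0:0, $1:3, $2:13, $3:8, $4:13}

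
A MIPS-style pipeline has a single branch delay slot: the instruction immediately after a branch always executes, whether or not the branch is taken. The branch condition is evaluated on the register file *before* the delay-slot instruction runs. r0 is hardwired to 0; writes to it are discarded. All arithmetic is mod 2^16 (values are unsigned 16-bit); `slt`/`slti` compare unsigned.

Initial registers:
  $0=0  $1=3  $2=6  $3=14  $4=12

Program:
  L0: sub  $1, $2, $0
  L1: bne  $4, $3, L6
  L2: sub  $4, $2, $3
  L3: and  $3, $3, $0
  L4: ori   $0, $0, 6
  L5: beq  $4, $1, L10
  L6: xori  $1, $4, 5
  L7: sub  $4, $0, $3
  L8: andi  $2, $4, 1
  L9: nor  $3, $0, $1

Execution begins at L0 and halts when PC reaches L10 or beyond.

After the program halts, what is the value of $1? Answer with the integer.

65533

#0 sub  $1, $2, $0 ; 0/6/6/14/12
#1 bne  $4, $3, L6 ; 0/6/6/14/12 ; →target
#2 sub  $4, $2, $3 ; 0/6/6/14/65528
#6 xori  $1, $4, 5 ; 0/65533/6/14/65528
#7 sub  $4, $0, $3 ; 0/65533/6/14/65522
#8 andi  $2, $4, 1 ; 0/65533/0/14/65522
#9 nor  $3, $0, $1 ; 0/65533/0/2/65522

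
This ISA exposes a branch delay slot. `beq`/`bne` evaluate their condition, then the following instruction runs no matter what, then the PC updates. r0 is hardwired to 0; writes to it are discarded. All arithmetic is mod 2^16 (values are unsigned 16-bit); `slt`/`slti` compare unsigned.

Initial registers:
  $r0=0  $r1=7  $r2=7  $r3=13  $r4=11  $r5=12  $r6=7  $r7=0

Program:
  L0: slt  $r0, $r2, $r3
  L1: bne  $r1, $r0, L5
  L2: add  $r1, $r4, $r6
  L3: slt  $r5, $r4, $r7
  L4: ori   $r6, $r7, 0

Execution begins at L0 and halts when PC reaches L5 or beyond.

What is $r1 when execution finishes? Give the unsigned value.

[0] slt  $r0, $r2, $r3  →  {$r0:0, $r1:7, $r2:7, $r3:13, $r4:11, $r5:12, $r6:7, $r7:0}
[1] bne  $r1, $r0, L5  →  {$r0:0, $r1:7, $r2:7, $r3:13, $r4:11, $r5:12, $r6:7, $r7:0}  ⟨branch taken⟩
[2] add  $r1, $r4, $r6  →  {$r0:0, $r1:18, $r2:7, $r3:13, $r4:11, $r5:12, $r6:7, $r7:0}

18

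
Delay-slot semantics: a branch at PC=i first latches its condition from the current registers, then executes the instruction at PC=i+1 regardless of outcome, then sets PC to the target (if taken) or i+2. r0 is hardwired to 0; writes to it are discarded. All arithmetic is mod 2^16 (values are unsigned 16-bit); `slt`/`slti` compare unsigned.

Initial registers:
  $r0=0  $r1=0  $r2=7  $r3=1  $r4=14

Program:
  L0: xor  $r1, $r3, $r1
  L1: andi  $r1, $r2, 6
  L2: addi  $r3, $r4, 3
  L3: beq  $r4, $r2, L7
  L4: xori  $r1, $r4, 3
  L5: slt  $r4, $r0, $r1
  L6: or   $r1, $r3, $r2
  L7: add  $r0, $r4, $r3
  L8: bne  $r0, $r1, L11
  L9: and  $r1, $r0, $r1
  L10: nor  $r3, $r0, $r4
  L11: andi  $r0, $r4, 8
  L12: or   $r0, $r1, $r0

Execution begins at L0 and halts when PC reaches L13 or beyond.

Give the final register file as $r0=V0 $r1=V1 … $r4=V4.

$r0=0 $r1=0 $r2=7 $r3=17 $r4=1

#0 xor  $r1, $r3, $r1 ; 0/1/7/1/14
#1 andi  $r1, $r2, 6 ; 0/6/7/1/14
#2 addi  $r3, $r4, 3 ; 0/6/7/17/14
#3 beq  $r4, $r2, L7 ; 0/6/7/17/14 ; →fallthru
#4 xori  $r1, $r4, 3 ; 0/13/7/17/14
#5 slt  $r4, $r0, $r1 ; 0/13/7/17/1
#6 or   $r1, $r3, $r2 ; 0/23/7/17/1
#7 add  $r0, $r4, $r3 ; 0/23/7/17/1
#8 bne  $r0, $r1, L11 ; 0/23/7/17/1 ; →target
#9 and  $r1, $r0, $r1 ; 0/0/7/17/1
#11 andi  $r0, $r4, 8 ; 0/0/7/17/1
#12 or   $r0, $r1, $r0 ; 0/0/7/17/1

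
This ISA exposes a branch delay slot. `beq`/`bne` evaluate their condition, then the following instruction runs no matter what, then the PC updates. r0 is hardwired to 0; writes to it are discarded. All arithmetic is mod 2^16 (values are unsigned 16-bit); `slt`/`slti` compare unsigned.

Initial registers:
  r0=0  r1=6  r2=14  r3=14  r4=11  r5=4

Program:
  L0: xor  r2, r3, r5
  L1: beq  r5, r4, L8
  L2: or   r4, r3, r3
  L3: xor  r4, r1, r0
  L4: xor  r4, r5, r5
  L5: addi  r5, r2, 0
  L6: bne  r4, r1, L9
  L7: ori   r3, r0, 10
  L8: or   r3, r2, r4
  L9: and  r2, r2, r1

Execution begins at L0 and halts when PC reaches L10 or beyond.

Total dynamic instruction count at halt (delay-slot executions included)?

  step pc=0: xor  r2, r3, r5  regs=(0,6,10,14,11,4)
  step pc=1: beq  r5, r4, L8  cond=F  regs=(0,6,10,14,11,4)
  step pc=2: or   r4, r3, r3  regs=(0,6,10,14,14,4)
  step pc=3: xor  r4, r1, r0  regs=(0,6,10,14,6,4)
  step pc=4: xor  r4, r5, r5  regs=(0,6,10,14,0,4)
  step pc=5: addi  r5, r2, 0  regs=(0,6,10,14,0,10)
  step pc=6: bne  r4, r1, L9  cond=T  regs=(0,6,10,14,0,10)
  step pc=7: ori   r3, r0, 10  regs=(0,6,10,10,0,10)
  step pc=9: and  r2, r2, r1  regs=(0,6,2,10,0,10)

9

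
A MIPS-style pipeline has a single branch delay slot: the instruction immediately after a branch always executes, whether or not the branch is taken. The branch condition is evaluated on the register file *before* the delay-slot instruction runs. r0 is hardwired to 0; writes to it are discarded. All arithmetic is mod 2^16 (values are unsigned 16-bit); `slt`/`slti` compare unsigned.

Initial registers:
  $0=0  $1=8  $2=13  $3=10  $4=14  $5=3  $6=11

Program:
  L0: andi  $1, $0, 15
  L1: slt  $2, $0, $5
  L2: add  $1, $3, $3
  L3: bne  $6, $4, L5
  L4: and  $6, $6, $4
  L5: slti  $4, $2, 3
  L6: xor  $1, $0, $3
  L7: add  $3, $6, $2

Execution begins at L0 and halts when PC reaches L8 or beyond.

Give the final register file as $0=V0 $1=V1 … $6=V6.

$0=0 $1=10 $2=1 $3=11 $4=1 $5=3 $6=10

PC=0  andi  $1, $0, 15       | $0=0 $1=0 $2=13 $3=10 $4=14 $5=3 $6=11
PC=1  slt  $2, $0, $5        | $0=0 $1=0 $2=1 $3=10 $4=14 $5=3 $6=11
PC=2  add  $1, $3, $3        | $0=0 $1=20 $2=1 $3=10 $4=14 $5=3 $6=11
PC=3  bne  $6, $4, L5        | $0=0 $1=20 $2=1 $3=10 $4=14 $5=3 $6=11  [TAKEN]
PC=4  and  $6, $6, $4        | $0=0 $1=20 $2=1 $3=10 $4=14 $5=3 $6=10
PC=5  slti  $4, $2, 3        | $0=0 $1=20 $2=1 $3=10 $4=1 $5=3 $6=10
PC=6  xor  $1, $0, $3        | $0=0 $1=10 $2=1 $3=10 $4=1 $5=3 $6=10
PC=7  add  $3, $6, $2        | $0=0 $1=10 $2=1 $3=11 $4=1 $5=3 $6=10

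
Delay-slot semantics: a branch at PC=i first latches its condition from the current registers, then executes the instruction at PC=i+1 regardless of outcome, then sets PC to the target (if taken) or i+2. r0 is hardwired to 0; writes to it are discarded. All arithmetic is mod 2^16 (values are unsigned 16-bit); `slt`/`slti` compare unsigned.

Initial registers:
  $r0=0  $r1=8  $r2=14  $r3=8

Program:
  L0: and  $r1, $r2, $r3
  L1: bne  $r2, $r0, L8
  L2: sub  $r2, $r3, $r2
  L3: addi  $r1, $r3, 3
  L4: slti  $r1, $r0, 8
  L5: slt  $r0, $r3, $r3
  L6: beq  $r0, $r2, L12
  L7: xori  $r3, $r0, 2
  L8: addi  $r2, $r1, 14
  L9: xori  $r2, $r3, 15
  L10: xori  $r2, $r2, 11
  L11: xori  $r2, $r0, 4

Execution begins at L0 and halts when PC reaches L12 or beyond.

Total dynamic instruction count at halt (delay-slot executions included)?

[0] and  $r1, $r2, $r3  →  {$r0:0, $r1:8, $r2:14, $r3:8}
[1] bne  $r2, $r0, L8  →  {$r0:0, $r1:8, $r2:14, $r3:8}  ⟨branch taken⟩
[2] sub  $r2, $r3, $r2  →  {$r0:0, $r1:8, $r2:65530, $r3:8}
[8] addi  $r2, $r1, 14  →  {$r0:0, $r1:8, $r2:22, $r3:8}
[9] xori  $r2, $r3, 15  →  {$r0:0, $r1:8, $r2:7, $r3:8}
[10] xori  $r2, $r2, 11  →  {$r0:0, $r1:8, $r2:12, $r3:8}
[11] xori  $r2, $r0, 4  →  {$r0:0, $r1:8, $r2:4, $r3:8}

7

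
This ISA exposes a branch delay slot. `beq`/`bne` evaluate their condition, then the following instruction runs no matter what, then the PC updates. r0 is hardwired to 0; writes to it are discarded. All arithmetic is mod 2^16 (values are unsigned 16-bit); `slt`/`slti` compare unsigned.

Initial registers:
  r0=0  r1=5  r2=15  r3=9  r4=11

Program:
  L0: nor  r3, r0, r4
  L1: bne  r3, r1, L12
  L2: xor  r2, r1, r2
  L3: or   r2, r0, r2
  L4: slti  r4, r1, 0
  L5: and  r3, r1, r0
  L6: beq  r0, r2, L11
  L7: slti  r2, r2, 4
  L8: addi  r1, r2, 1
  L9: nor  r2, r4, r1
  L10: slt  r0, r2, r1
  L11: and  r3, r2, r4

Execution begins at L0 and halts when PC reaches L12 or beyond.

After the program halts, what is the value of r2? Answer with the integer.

10

  step pc=0: nor  r3, r0, r4  regs=(0,5,15,65524,11)
  step pc=1: bne  r3, r1, L12  cond=T  regs=(0,5,15,65524,11)
  step pc=2: xor  r2, r1, r2  regs=(0,5,10,65524,11)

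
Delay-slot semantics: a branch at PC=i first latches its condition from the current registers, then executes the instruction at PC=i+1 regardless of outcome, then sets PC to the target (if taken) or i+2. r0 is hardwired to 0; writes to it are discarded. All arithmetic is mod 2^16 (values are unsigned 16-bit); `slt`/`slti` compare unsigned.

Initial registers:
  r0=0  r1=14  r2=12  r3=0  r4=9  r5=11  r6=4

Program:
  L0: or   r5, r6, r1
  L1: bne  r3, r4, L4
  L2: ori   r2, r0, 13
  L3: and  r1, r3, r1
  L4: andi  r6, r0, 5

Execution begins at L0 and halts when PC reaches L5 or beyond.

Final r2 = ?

13

PC=0  or   r5, r6, r1        | r0=0 r1=14 r2=12 r3=0 r4=9 r5=14 r6=4
PC=1  bne  r3, r4, L4        | r0=0 r1=14 r2=12 r3=0 r4=9 r5=14 r6=4  [TAKEN]
PC=2  ori   r2, r0, 13       | r0=0 r1=14 r2=13 r3=0 r4=9 r5=14 r6=4
PC=4  andi  r6, r0, 5        | r0=0 r1=14 r2=13 r3=0 r4=9 r5=14 r6=0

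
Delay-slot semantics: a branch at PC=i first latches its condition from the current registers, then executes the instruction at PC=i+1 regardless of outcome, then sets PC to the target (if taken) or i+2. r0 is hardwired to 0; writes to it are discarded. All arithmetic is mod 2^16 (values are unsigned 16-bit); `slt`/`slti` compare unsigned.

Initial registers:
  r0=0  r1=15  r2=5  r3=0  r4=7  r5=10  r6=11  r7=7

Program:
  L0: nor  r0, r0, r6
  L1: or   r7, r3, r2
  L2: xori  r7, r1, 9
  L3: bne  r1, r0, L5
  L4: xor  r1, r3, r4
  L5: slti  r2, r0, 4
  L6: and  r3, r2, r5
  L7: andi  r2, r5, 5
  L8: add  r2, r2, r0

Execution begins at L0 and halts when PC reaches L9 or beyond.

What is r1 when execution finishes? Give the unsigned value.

7

#0 nor  r0, r0, r6 ; 0/15/5/0/7/10/11/7
#1 or   r7, r3, r2 ; 0/15/5/0/7/10/11/5
#2 xori  r7, r1, 9 ; 0/15/5/0/7/10/11/6
#3 bne  r1, r0, L5 ; 0/15/5/0/7/10/11/6 ; →target
#4 xor  r1, r3, r4 ; 0/7/5/0/7/10/11/6
#5 slti  r2, r0, 4 ; 0/7/1/0/7/10/11/6
#6 and  r3, r2, r5 ; 0/7/1/0/7/10/11/6
#7 andi  r2, r5, 5 ; 0/7/0/0/7/10/11/6
#8 add  r2, r2, r0 ; 0/7/0/0/7/10/11/6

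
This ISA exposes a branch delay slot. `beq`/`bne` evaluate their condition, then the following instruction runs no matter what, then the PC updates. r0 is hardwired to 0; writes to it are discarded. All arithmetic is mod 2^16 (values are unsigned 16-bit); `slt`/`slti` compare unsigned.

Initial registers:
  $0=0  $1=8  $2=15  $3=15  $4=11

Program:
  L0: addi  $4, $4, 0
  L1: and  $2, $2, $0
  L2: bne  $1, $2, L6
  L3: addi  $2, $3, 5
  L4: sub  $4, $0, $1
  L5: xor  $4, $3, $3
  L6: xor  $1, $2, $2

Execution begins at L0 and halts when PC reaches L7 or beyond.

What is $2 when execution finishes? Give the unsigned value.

#0 addi  $4, $4, 0 ; 0/8/15/15/11
#1 and  $2, $2, $0 ; 0/8/0/15/11
#2 bne  $1, $2, L6 ; 0/8/0/15/11 ; →target
#3 addi  $2, $3, 5 ; 0/8/20/15/11
#6 xor  $1, $2, $2 ; 0/0/20/15/11

20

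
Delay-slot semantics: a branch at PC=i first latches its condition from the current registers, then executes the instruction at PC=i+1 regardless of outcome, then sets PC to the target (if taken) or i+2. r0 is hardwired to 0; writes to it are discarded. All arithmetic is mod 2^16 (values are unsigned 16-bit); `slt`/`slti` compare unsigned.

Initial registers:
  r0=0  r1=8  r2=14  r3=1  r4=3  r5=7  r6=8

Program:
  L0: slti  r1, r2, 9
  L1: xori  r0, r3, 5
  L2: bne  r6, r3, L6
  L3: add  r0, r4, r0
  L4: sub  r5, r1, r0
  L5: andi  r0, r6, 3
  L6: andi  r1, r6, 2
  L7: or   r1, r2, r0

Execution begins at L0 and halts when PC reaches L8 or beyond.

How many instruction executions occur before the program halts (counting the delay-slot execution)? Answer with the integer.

6

PC=0  slti  r1, r2, 9        | r0=0 r1=0 r2=14 r3=1 r4=3 r5=7 r6=8
PC=1  xori  r0, r3, 5        | r0=0 r1=0 r2=14 r3=1 r4=3 r5=7 r6=8
PC=2  bne  r6, r3, L6        | r0=0 r1=0 r2=14 r3=1 r4=3 r5=7 r6=8  [TAKEN]
PC=3  add  r0, r4, r0        | r0=0 r1=0 r2=14 r3=1 r4=3 r5=7 r6=8
PC=6  andi  r1, r6, 2        | r0=0 r1=0 r2=14 r3=1 r4=3 r5=7 r6=8
PC=7  or   r1, r2, r0        | r0=0 r1=14 r2=14 r3=1 r4=3 r5=7 r6=8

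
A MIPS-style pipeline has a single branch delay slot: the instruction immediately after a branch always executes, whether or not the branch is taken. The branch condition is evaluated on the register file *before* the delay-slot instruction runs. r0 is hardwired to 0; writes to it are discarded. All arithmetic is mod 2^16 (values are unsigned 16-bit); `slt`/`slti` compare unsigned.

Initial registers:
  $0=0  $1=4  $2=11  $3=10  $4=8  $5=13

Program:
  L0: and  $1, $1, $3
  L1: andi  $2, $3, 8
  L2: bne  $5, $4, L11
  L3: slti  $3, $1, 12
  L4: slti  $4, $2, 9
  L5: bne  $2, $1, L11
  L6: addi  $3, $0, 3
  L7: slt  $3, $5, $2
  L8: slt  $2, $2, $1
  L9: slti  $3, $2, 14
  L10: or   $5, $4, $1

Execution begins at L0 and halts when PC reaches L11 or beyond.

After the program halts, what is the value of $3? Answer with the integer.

1

  step pc=0: and  $1, $1, $3  regs=(0,0,11,10,8,13)
  step pc=1: andi  $2, $3, 8  regs=(0,0,8,10,8,13)
  step pc=2: bne  $5, $4, L11  cond=T  regs=(0,0,8,10,8,13)
  step pc=3: slti  $3, $1, 12  regs=(0,0,8,1,8,13)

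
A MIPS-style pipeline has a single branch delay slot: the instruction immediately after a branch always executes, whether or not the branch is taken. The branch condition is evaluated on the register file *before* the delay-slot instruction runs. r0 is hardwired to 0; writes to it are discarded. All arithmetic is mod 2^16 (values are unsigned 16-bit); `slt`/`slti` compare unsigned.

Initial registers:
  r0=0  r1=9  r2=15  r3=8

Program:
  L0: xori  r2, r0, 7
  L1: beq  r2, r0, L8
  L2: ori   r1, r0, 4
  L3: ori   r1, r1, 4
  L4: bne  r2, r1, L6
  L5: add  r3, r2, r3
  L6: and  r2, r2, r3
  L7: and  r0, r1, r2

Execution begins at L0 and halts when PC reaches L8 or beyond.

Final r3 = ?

[0] xori  r2, r0, 7  →  {r0:0, r1:9, r2:7, r3:8}
[1] beq  r2, r0, L8  →  {r0:0, r1:9, r2:7, r3:8}  ⟨branch fallthrough⟩
[2] ori   r1, r0, 4  →  {r0:0, r1:4, r2:7, r3:8}
[3] ori   r1, r1, 4  →  {r0:0, r1:4, r2:7, r3:8}
[4] bne  r2, r1, L6  →  {r0:0, r1:4, r2:7, r3:8}  ⟨branch taken⟩
[5] add  r3, r2, r3  →  {r0:0, r1:4, r2:7, r3:15}
[6] and  r2, r2, r3  →  {r0:0, r1:4, r2:7, r3:15}
[7] and  r0, r1, r2  →  {r0:0, r1:4, r2:7, r3:15}

15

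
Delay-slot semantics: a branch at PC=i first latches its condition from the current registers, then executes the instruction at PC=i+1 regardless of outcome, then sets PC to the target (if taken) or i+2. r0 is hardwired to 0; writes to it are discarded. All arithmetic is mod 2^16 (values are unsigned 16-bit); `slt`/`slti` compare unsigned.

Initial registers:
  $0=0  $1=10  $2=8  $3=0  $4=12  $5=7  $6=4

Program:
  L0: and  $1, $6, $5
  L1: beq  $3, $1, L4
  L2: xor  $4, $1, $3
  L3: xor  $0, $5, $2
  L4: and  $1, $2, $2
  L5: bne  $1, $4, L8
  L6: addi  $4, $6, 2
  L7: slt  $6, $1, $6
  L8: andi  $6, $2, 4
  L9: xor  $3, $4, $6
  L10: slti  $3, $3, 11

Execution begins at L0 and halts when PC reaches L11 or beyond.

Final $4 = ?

#0 and  $1, $6, $5 ; 0/4/8/0/12/7/4
#1 beq  $3, $1, L4 ; 0/4/8/0/12/7/4 ; →fallthru
#2 xor  $4, $1, $3 ; 0/4/8/0/4/7/4
#3 xor  $0, $5, $2 ; 0/4/8/0/4/7/4
#4 and  $1, $2, $2 ; 0/8/8/0/4/7/4
#5 bne  $1, $4, L8 ; 0/8/8/0/4/7/4 ; →target
#6 addi  $4, $6, 2 ; 0/8/8/0/6/7/4
#8 andi  $6, $2, 4 ; 0/8/8/0/6/7/0
#9 xor  $3, $4, $6 ; 0/8/8/6/6/7/0
#10 slti  $3, $3, 11 ; 0/8/8/1/6/7/0

6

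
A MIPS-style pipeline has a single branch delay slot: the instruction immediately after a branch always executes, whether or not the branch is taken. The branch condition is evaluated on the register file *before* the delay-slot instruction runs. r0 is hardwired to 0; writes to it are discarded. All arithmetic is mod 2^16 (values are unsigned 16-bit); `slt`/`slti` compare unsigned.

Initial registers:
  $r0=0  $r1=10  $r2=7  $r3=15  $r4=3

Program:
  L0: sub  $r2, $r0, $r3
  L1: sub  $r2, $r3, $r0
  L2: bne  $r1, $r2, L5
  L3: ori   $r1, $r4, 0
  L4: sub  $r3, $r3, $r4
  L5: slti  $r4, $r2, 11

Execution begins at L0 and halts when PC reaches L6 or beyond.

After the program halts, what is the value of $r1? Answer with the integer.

3

  step pc=0: sub  $r2, $r0, $r3  regs=(0,10,65521,15,3)
  step pc=1: sub  $r2, $r3, $r0  regs=(0,10,15,15,3)
  step pc=2: bne  $r1, $r2, L5  cond=T  regs=(0,10,15,15,3)
  step pc=3: ori   $r1, $r4, 0  regs=(0,3,15,15,3)
  step pc=5: slti  $r4, $r2, 11  regs=(0,3,15,15,0)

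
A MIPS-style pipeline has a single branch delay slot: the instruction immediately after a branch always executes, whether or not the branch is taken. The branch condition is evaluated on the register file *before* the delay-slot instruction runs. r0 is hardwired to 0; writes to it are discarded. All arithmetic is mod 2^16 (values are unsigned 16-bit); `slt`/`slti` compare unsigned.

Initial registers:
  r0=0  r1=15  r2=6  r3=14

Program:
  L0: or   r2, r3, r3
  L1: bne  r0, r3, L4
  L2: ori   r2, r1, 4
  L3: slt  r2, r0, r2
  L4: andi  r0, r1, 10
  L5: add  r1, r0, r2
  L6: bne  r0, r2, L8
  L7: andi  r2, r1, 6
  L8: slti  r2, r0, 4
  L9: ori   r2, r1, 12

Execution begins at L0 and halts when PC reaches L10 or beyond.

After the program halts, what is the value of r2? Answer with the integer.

PC=0  or   r2, r3, r3        | r0=0 r1=15 r2=14 r3=14
PC=1  bne  r0, r3, L4        | r0=0 r1=15 r2=14 r3=14  [TAKEN]
PC=2  ori   r2, r1, 4        | r0=0 r1=15 r2=15 r3=14
PC=4  andi  r0, r1, 10       | r0=0 r1=15 r2=15 r3=14
PC=5  add  r1, r0, r2        | r0=0 r1=15 r2=15 r3=14
PC=6  bne  r0, r2, L8        | r0=0 r1=15 r2=15 r3=14  [TAKEN]
PC=7  andi  r2, r1, 6        | r0=0 r1=15 r2=6 r3=14
PC=8  slti  r2, r0, 4        | r0=0 r1=15 r2=1 r3=14
PC=9  ori   r2, r1, 12       | r0=0 r1=15 r2=15 r3=14

15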